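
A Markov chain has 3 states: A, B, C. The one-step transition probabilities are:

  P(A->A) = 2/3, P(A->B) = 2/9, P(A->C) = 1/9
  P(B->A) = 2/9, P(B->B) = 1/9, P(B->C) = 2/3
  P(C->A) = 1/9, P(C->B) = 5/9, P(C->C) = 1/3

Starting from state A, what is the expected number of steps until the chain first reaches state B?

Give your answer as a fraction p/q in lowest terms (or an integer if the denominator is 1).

Answer: 63/17

Derivation:
Let h_i = expected steps to first reach B from state i.
Boundary: h_B = 0.
First-step equations for the other states:
  h_A = 1 + 2/3*h_A + 2/9*h_B + 1/9*h_C
  h_C = 1 + 1/9*h_A + 5/9*h_B + 1/3*h_C

Substituting h_B = 0 and rearranging gives the linear system (I - Q) h = 1:
  [1/3, -1/9] . (h_A, h_C) = 1
  [-1/9, 2/3] . (h_A, h_C) = 1

Solving yields:
  h_A = 63/17
  h_C = 36/17

Starting state is A, so the expected hitting time is h_A = 63/17.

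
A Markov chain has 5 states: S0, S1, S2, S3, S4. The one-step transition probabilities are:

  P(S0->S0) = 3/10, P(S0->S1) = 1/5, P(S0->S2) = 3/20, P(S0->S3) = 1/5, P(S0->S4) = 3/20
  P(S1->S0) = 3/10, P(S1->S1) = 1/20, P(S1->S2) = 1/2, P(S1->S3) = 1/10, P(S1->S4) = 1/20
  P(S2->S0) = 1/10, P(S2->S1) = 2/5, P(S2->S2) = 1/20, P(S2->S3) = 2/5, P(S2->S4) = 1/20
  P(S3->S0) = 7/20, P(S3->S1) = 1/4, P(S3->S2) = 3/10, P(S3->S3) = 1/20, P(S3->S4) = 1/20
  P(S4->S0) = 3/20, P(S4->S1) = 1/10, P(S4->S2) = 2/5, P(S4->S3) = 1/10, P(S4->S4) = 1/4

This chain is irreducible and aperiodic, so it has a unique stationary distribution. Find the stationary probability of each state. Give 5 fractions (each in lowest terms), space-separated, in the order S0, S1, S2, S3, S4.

The stationary distribution satisfies pi = pi * P, i.e.:
  pi_S0 = 3/10*pi_S0 + 3/10*pi_S1 + 1/10*pi_S2 + 7/20*pi_S3 + 3/20*pi_S4
  pi_S1 = 1/5*pi_S0 + 1/20*pi_S1 + 2/5*pi_S2 + 1/4*pi_S3 + 1/10*pi_S4
  pi_S2 = 3/20*pi_S0 + 1/2*pi_S1 + 1/20*pi_S2 + 3/10*pi_S3 + 2/5*pi_S4
  pi_S3 = 1/5*pi_S0 + 1/10*pi_S1 + 2/5*pi_S2 + 1/20*pi_S3 + 1/10*pi_S4
  pi_S4 = 3/20*pi_S0 + 1/20*pi_S1 + 1/20*pi_S2 + 1/20*pi_S3 + 1/4*pi_S4
with normalization: pi_S0 + pi_S1 + pi_S2 + pi_S3 + pi_S4 = 1.

Using the first 4 balance equations plus normalization, the linear system A*pi = b is:
  [-7/10, 3/10, 1/10, 7/20, 3/20] . pi = 0
  [1/5, -19/20, 2/5, 1/4, 1/10] . pi = 0
  [3/20, 1/2, -19/20, 3/10, 2/5] . pi = 0
  [1/5, 1/10, 2/5, -19/20, 1/10] . pi = 0
  [1, 1, 1, 1, 1] . pi = 1

Solving yields:
  pi_S0 = 3199/13058
  pi_S1 = 1424/6529
  pi_S2 = 3303/13058
  pi_S3 = 1246/6529
  pi_S4 = 608/6529

Verification (pi * P):
  3199/13058*3/10 + 1424/6529*3/10 + 3303/13058*1/10 + 1246/6529*7/20 + 608/6529*3/20 = 3199/13058 = pi_S0  (ok)
  3199/13058*1/5 + 1424/6529*1/20 + 3303/13058*2/5 + 1246/6529*1/4 + 608/6529*1/10 = 1424/6529 = pi_S1  (ok)
  3199/13058*3/20 + 1424/6529*1/2 + 3303/13058*1/20 + 1246/6529*3/10 + 608/6529*2/5 = 3303/13058 = pi_S2  (ok)
  3199/13058*1/5 + 1424/6529*1/10 + 3303/13058*2/5 + 1246/6529*1/20 + 608/6529*1/10 = 1246/6529 = pi_S3  (ok)
  3199/13058*3/20 + 1424/6529*1/20 + 3303/13058*1/20 + 1246/6529*1/20 + 608/6529*1/4 = 608/6529 = pi_S4  (ok)

Answer: 3199/13058 1424/6529 3303/13058 1246/6529 608/6529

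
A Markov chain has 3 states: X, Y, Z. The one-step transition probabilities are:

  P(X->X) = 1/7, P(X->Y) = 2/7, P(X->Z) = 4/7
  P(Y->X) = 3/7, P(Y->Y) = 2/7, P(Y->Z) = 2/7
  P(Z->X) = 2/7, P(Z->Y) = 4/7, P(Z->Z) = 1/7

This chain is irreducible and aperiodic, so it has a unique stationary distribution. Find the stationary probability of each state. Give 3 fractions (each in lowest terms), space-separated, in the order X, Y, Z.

The stationary distribution satisfies pi = pi * P, i.e.:
  pi_X = 1/7*pi_X + 3/7*pi_Y + 2/7*pi_Z
  pi_Y = 2/7*pi_X + 2/7*pi_Y + 4/7*pi_Z
  pi_Z = 4/7*pi_X + 2/7*pi_Y + 1/7*pi_Z
with normalization: pi_X + pi_Y + pi_Z = 1.

Using the first 2 balance equations plus normalization, the linear system A*pi = b is:
  [-6/7, 3/7, 2/7] . pi = 0
  [2/7, -5/7, 4/7] . pi = 0
  [1, 1, 1] . pi = 1

Solving yields:
  pi_X = 11/37
  pi_Y = 14/37
  pi_Z = 12/37

Verification (pi * P):
  11/37*1/7 + 14/37*3/7 + 12/37*2/7 = 11/37 = pi_X  (ok)
  11/37*2/7 + 14/37*2/7 + 12/37*4/7 = 14/37 = pi_Y  (ok)
  11/37*4/7 + 14/37*2/7 + 12/37*1/7 = 12/37 = pi_Z  (ok)

Answer: 11/37 14/37 12/37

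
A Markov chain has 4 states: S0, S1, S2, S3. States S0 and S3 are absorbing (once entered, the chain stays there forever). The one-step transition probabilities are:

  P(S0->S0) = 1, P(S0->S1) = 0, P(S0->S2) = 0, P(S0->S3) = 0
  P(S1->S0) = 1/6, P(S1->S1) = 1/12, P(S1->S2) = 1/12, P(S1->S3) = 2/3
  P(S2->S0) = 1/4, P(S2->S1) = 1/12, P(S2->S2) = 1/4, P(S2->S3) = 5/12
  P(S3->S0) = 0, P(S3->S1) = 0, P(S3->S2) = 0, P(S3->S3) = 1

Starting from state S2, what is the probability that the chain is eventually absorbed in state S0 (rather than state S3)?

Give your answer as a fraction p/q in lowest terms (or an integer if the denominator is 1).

Answer: 5/14

Derivation:
Let a_i = P(absorbed in S0 | start in state i).
Boundary conditions: a_S0 = 1, a_S3 = 0.
For each transient state i, a_i = sum_j P(i->j) * a_j:
  a_S1 = 1/6*a_S0 + 1/12*a_S1 + 1/12*a_S2 + 2/3*a_S3
  a_S2 = 1/4*a_S0 + 1/12*a_S1 + 1/4*a_S2 + 5/12*a_S3

Substituting a_S0 = 1 and a_S3 = 0, rearrange to (I - Q) a = r where r[i] = P(i -> S0):
  [11/12, -1/12] . (a_S1, a_S2) = 1/6
  [-1/12, 3/4] . (a_S1, a_S2) = 1/4

Solving yields:
  a_S1 = 3/14
  a_S2 = 5/14

Starting state is S2, so the absorption probability is a_S2 = 5/14.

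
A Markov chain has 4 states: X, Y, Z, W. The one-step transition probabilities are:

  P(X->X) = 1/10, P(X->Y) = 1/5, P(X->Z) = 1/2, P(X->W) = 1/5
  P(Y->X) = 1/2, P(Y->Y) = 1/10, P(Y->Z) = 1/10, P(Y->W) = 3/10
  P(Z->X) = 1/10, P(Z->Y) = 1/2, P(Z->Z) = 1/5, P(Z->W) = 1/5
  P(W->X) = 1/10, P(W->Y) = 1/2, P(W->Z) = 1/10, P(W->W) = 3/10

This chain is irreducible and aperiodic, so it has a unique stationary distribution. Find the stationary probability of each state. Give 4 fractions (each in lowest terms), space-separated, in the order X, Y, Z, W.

The stationary distribution satisfies pi = pi * P, i.e.:
  pi_X = 1/10*pi_X + 1/2*pi_Y + 1/10*pi_Z + 1/10*pi_W
  pi_Y = 1/5*pi_X + 1/10*pi_Y + 1/2*pi_Z + 1/2*pi_W
  pi_Z = 1/2*pi_X + 1/10*pi_Y + 1/5*pi_Z + 1/10*pi_W
  pi_W = 1/5*pi_X + 3/10*pi_Y + 1/5*pi_Z + 3/10*pi_W
with normalization: pi_X + pi_Y + pi_Z + pi_W = 1.

Using the first 3 balance equations plus normalization, the linear system A*pi = b is:
  [-9/10, 1/2, 1/10, 1/10] . pi = 0
  [1/5, -9/10, 1/2, 1/2] . pi = 0
  [1/2, 1/10, -4/5, 1/10] . pi = 0
  [1, 1, 1, 1] . pi = 1

Solving yields:
  pi_X = 17/76
  pi_Y = 47/152
  pi_Z = 4/19
  pi_W = 39/152

Verification (pi * P):
  17/76*1/10 + 47/152*1/2 + 4/19*1/10 + 39/152*1/10 = 17/76 = pi_X  (ok)
  17/76*1/5 + 47/152*1/10 + 4/19*1/2 + 39/152*1/2 = 47/152 = pi_Y  (ok)
  17/76*1/2 + 47/152*1/10 + 4/19*1/5 + 39/152*1/10 = 4/19 = pi_Z  (ok)
  17/76*1/5 + 47/152*3/10 + 4/19*1/5 + 39/152*3/10 = 39/152 = pi_W  (ok)

Answer: 17/76 47/152 4/19 39/152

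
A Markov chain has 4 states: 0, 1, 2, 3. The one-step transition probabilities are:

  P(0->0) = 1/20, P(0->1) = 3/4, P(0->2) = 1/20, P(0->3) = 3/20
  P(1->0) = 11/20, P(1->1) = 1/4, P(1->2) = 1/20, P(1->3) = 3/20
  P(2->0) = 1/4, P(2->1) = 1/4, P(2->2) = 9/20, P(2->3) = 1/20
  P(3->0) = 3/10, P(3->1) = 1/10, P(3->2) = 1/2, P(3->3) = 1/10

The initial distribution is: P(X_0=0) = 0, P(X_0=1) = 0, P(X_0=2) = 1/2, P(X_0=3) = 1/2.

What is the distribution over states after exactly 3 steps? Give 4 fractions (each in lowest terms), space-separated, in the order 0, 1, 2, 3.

Answer: 5081/16000 5773/16000 3263/16000 1883/16000

Derivation:
Propagating the distribution step by step (d_{t+1} = d_t * P):
d_0 = (0=0, 1=0, 2=1/2, 3=1/2)
  d_1[0] = 0*1/20 + 0*11/20 + 1/2*1/4 + 1/2*3/10 = 11/40
  d_1[1] = 0*3/4 + 0*1/4 + 1/2*1/4 + 1/2*1/10 = 7/40
  d_1[2] = 0*1/20 + 0*1/20 + 1/2*9/20 + 1/2*1/2 = 19/40
  d_1[3] = 0*3/20 + 0*3/20 + 1/2*1/20 + 1/2*1/10 = 3/40
d_1 = (0=11/40, 1=7/40, 2=19/40, 3=3/40)
  d_2[0] = 11/40*1/20 + 7/40*11/20 + 19/40*1/4 + 3/40*3/10 = 201/800
  d_2[1] = 11/40*3/4 + 7/40*1/4 + 19/40*1/4 + 3/40*1/10 = 301/800
  d_2[2] = 11/40*1/20 + 7/40*1/20 + 19/40*9/20 + 3/40*1/2 = 219/800
  d_2[3] = 11/40*3/20 + 7/40*3/20 + 19/40*1/20 + 3/40*1/10 = 79/800
d_2 = (0=201/800, 1=301/800, 2=219/800, 3=79/800)
  d_3[0] = 201/800*1/20 + 301/800*11/20 + 219/800*1/4 + 79/800*3/10 = 5081/16000
  d_3[1] = 201/800*3/4 + 301/800*1/4 + 219/800*1/4 + 79/800*1/10 = 5773/16000
  d_3[2] = 201/800*1/20 + 301/800*1/20 + 219/800*9/20 + 79/800*1/2 = 3263/16000
  d_3[3] = 201/800*3/20 + 301/800*3/20 + 219/800*1/20 + 79/800*1/10 = 1883/16000
d_3 = (0=5081/16000, 1=5773/16000, 2=3263/16000, 3=1883/16000)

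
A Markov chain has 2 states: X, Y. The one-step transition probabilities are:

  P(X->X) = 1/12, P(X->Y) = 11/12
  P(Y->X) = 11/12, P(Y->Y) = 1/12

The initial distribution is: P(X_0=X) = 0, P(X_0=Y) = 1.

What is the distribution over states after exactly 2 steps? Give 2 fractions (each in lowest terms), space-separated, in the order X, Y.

Propagating the distribution step by step (d_{t+1} = d_t * P):
d_0 = (X=0, Y=1)
  d_1[X] = 0*1/12 + 1*11/12 = 11/12
  d_1[Y] = 0*11/12 + 1*1/12 = 1/12
d_1 = (X=11/12, Y=1/12)
  d_2[X] = 11/12*1/12 + 1/12*11/12 = 11/72
  d_2[Y] = 11/12*11/12 + 1/12*1/12 = 61/72
d_2 = (X=11/72, Y=61/72)

Answer: 11/72 61/72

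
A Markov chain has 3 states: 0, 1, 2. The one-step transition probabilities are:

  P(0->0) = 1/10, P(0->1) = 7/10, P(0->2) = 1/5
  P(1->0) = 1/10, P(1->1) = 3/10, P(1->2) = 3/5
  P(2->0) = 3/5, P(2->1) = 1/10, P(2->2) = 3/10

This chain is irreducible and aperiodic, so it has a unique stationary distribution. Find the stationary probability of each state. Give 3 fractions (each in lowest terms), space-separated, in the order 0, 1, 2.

The stationary distribution satisfies pi = pi * P, i.e.:
  pi_0 = 1/10*pi_0 + 1/10*pi_1 + 3/5*pi_2
  pi_1 = 7/10*pi_0 + 3/10*pi_1 + 1/10*pi_2
  pi_2 = 1/5*pi_0 + 3/5*pi_1 + 3/10*pi_2
with normalization: pi_0 + pi_1 + pi_2 = 1.

Using the first 2 balance equations plus normalization, the linear system A*pi = b is:
  [-9/10, 1/10, 3/5] . pi = 0
  [7/10, -7/10, 1/10] . pi = 0
  [1, 1, 1] . pi = 1

Solving yields:
  pi_0 = 43/150
  pi_1 = 17/50
  pi_2 = 28/75

Verification (pi * P):
  43/150*1/10 + 17/50*1/10 + 28/75*3/5 = 43/150 = pi_0  (ok)
  43/150*7/10 + 17/50*3/10 + 28/75*1/10 = 17/50 = pi_1  (ok)
  43/150*1/5 + 17/50*3/5 + 28/75*3/10 = 28/75 = pi_2  (ok)

Answer: 43/150 17/50 28/75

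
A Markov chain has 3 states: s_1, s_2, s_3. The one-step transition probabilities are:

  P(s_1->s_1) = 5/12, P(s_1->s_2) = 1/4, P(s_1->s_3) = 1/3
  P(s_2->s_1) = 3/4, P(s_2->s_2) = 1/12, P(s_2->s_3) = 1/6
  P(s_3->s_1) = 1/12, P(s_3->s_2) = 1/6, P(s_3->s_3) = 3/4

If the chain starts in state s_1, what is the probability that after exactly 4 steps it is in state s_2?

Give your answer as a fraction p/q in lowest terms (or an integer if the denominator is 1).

Computing P^4 by repeated multiplication:
P^1 =
  s_1: [5/12, 1/4, 1/3]
  s_2: [3/4, 1/12, 1/6]
  s_3: [1/12, 1/6, 3/4]
P^2 =
  s_1: [7/18, 13/72, 31/72]
  s_2: [7/18, 2/9, 7/18]
  s_3: [2/9, 23/144, 89/144]
P^3 =
  s_1: [1/3, 53/288, 139/288]
  s_2: [13/36, 13/72, 11/24]
  s_3: [19/72, 11/64, 325/576]
P^4 =
  s_1: [137/432, 619/3456, 1741/3456]
  s_2: [35/108, 157/864, 427/864]
  s_3: [247/864, 1205/6912, 3731/6912]

(P^4)[s_1 -> s_2] = 619/3456

Answer: 619/3456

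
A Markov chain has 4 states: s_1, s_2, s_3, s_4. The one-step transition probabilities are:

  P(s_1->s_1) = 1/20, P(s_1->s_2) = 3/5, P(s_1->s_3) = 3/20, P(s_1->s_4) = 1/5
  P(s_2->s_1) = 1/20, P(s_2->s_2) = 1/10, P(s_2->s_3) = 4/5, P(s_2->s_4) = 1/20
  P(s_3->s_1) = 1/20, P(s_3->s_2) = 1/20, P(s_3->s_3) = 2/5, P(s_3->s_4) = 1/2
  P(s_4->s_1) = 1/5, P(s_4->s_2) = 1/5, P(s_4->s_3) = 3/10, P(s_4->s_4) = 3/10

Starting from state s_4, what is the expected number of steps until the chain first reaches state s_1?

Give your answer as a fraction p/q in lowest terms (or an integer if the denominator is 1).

Answer: 1420/171

Derivation:
Let h_i = expected steps to first reach s_1 from state i.
Boundary: h_s_1 = 0.
First-step equations for the other states:
  h_s_2 = 1 + 1/20*h_s_1 + 1/10*h_s_2 + 4/5*h_s_3 + 1/20*h_s_4
  h_s_3 = 1 + 1/20*h_s_1 + 1/20*h_s_2 + 2/5*h_s_3 + 1/2*h_s_4
  h_s_4 = 1 + 1/5*h_s_1 + 1/5*h_s_2 + 3/10*h_s_3 + 3/10*h_s_4

Substituting h_s_1 = 0 and rearranging gives the linear system (I - Q) h = 1:
  [9/10, -4/5, -1/20] . (h_s_2, h_s_3, h_s_4) = 1
  [-1/20, 3/5, -1/2] . (h_s_2, h_s_3, h_s_4) = 1
  [-1/5, -3/10, 7/10] . (h_s_2, h_s_3, h_s_4) = 1

Solving yields:
  h_s_2 = 1700/171
  h_s_3 = 1610/171
  h_s_4 = 1420/171

Starting state is s_4, so the expected hitting time is h_s_4 = 1420/171.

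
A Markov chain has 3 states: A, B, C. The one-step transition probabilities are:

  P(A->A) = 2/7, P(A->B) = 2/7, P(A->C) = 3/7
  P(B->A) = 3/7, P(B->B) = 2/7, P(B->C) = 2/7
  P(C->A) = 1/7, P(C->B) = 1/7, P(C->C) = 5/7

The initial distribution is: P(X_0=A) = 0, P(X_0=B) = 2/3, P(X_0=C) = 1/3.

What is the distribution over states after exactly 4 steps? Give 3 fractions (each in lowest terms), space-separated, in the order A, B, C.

Answer: 572/2401 214/1029 3989/7203

Derivation:
Propagating the distribution step by step (d_{t+1} = d_t * P):
d_0 = (A=0, B=2/3, C=1/3)
  d_1[A] = 0*2/7 + 2/3*3/7 + 1/3*1/7 = 1/3
  d_1[B] = 0*2/7 + 2/3*2/7 + 1/3*1/7 = 5/21
  d_1[C] = 0*3/7 + 2/3*2/7 + 1/3*5/7 = 3/7
d_1 = (A=1/3, B=5/21, C=3/7)
  d_2[A] = 1/3*2/7 + 5/21*3/7 + 3/7*1/7 = 38/147
  d_2[B] = 1/3*2/7 + 5/21*2/7 + 3/7*1/7 = 11/49
  d_2[C] = 1/3*3/7 + 5/21*2/7 + 3/7*5/7 = 76/147
d_2 = (A=38/147, B=11/49, C=76/147)
  d_3[A] = 38/147*2/7 + 11/49*3/7 + 76/147*1/7 = 251/1029
  d_3[B] = 38/147*2/7 + 11/49*2/7 + 76/147*1/7 = 218/1029
  d_3[C] = 38/147*3/7 + 11/49*2/7 + 76/147*5/7 = 80/147
d_3 = (A=251/1029, B=218/1029, C=80/147)
  d_4[A] = 251/1029*2/7 + 218/1029*3/7 + 80/147*1/7 = 572/2401
  d_4[B] = 251/1029*2/7 + 218/1029*2/7 + 80/147*1/7 = 214/1029
  d_4[C] = 251/1029*3/7 + 218/1029*2/7 + 80/147*5/7 = 3989/7203
d_4 = (A=572/2401, B=214/1029, C=3989/7203)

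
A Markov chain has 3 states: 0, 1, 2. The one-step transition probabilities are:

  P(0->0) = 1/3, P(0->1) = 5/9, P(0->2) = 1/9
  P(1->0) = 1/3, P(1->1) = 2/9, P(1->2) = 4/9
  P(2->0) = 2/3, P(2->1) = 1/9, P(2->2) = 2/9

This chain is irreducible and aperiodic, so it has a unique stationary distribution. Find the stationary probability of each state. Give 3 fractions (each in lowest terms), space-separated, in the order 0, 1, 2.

The stationary distribution satisfies pi = pi * P, i.e.:
  pi_0 = 1/3*pi_0 + 1/3*pi_1 + 2/3*pi_2
  pi_1 = 5/9*pi_0 + 2/9*pi_1 + 1/9*pi_2
  pi_2 = 1/9*pi_0 + 4/9*pi_1 + 2/9*pi_2
with normalization: pi_0 + pi_1 + pi_2 = 1.

Using the first 2 balance equations plus normalization, the linear system A*pi = b is:
  [-2/3, 1/3, 2/3] . pi = 0
  [5/9, -7/9, 1/9] . pi = 0
  [1, 1, 1] . pi = 1

Solving yields:
  pi_0 = 5/12
  pi_1 = 1/3
  pi_2 = 1/4

Verification (pi * P):
  5/12*1/3 + 1/3*1/3 + 1/4*2/3 = 5/12 = pi_0  (ok)
  5/12*5/9 + 1/3*2/9 + 1/4*1/9 = 1/3 = pi_1  (ok)
  5/12*1/9 + 1/3*4/9 + 1/4*2/9 = 1/4 = pi_2  (ok)

Answer: 5/12 1/3 1/4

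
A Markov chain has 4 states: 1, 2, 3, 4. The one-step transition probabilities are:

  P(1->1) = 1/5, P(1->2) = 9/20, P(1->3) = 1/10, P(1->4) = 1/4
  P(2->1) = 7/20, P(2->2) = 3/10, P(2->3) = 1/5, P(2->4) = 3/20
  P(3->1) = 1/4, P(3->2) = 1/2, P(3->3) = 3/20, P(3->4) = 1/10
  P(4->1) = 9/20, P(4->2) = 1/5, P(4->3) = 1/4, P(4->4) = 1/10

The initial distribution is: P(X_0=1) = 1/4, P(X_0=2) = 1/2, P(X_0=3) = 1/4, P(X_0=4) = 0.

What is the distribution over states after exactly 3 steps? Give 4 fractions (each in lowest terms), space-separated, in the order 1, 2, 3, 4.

Answer: 9699/32000 11649/32000 1351/8000 41/250

Derivation:
Propagating the distribution step by step (d_{t+1} = d_t * P):
d_0 = (1=1/4, 2=1/2, 3=1/4, 4=0)
  d_1[1] = 1/4*1/5 + 1/2*7/20 + 1/4*1/4 + 0*9/20 = 23/80
  d_1[2] = 1/4*9/20 + 1/2*3/10 + 1/4*1/2 + 0*1/5 = 31/80
  d_1[3] = 1/4*1/10 + 1/2*1/5 + 1/4*3/20 + 0*1/4 = 13/80
  d_1[4] = 1/4*1/4 + 1/2*3/20 + 1/4*1/10 + 0*1/10 = 13/80
d_1 = (1=23/80, 2=31/80, 3=13/80, 4=13/80)
  d_2[1] = 23/80*1/5 + 31/80*7/20 + 13/80*1/4 + 13/80*9/20 = 491/1600
  d_2[2] = 23/80*9/20 + 31/80*3/10 + 13/80*1/2 + 13/80*1/5 = 23/64
  d_2[3] = 23/80*1/10 + 31/80*1/5 + 13/80*3/20 + 13/80*1/4 = 137/800
  d_2[4] = 23/80*1/4 + 31/80*3/20 + 13/80*1/10 + 13/80*1/10 = 13/80
d_2 = (1=491/1600, 2=23/64, 3=137/800, 4=13/80)
  d_3[1] = 491/1600*1/5 + 23/64*7/20 + 137/800*1/4 + 13/80*9/20 = 9699/32000
  d_3[2] = 491/1600*9/20 + 23/64*3/10 + 137/800*1/2 + 13/80*1/5 = 11649/32000
  d_3[3] = 491/1600*1/10 + 23/64*1/5 + 137/800*3/20 + 13/80*1/4 = 1351/8000
  d_3[4] = 491/1600*1/4 + 23/64*3/20 + 137/800*1/10 + 13/80*1/10 = 41/250
d_3 = (1=9699/32000, 2=11649/32000, 3=1351/8000, 4=41/250)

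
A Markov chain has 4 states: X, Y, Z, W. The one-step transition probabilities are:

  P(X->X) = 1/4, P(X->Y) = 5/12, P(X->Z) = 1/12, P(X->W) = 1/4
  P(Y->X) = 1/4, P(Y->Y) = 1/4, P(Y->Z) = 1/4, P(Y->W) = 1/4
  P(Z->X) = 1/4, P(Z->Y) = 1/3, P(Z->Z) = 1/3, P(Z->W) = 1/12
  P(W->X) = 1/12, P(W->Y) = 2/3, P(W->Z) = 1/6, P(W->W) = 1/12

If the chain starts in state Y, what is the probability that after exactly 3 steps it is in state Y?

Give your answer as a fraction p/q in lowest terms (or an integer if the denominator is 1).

Answer: 107/288

Derivation:
Computing P^3 by repeated multiplication:
P^1 =
  X: [1/4, 5/12, 1/12, 1/4]
  Y: [1/4, 1/4, 1/4, 1/4]
  Z: [1/4, 1/3, 1/3, 1/12]
  W: [1/12, 2/3, 1/6, 1/12]
P^2 =
  X: [5/24, 29/72, 7/36, 7/36]
  Y: [5/24, 5/12, 5/24, 1/6]
  Z: [17/72, 17/48, 11/48, 13/72]
  W: [17/72, 5/16, 35/144, 5/24]
P^3 =
  X: [47/216, 55/144, 31/144, 5/27]
  Y: [2/9, 107/288, 7/32, 3/16]
  Z: [95/432, 221/576, 371/1728, 157/864]
  W: [31/144, 685/1728, 41/192, 151/864]

(P^3)[Y -> Y] = 107/288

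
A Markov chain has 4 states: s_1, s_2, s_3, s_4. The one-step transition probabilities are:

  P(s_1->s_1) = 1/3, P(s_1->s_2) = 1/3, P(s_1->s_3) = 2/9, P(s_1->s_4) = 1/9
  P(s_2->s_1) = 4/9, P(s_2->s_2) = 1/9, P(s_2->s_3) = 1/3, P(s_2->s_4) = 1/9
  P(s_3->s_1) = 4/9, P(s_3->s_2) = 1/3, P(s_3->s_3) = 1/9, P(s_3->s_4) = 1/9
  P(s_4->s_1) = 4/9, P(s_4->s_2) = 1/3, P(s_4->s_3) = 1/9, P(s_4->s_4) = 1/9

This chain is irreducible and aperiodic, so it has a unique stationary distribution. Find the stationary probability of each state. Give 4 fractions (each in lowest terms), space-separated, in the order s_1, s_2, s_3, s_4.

Answer: 2/5 3/11 107/495 1/9

Derivation:
The stationary distribution satisfies pi = pi * P, i.e.:
  pi_s_1 = 1/3*pi_s_1 + 4/9*pi_s_2 + 4/9*pi_s_3 + 4/9*pi_s_4
  pi_s_2 = 1/3*pi_s_1 + 1/9*pi_s_2 + 1/3*pi_s_3 + 1/3*pi_s_4
  pi_s_3 = 2/9*pi_s_1 + 1/3*pi_s_2 + 1/9*pi_s_3 + 1/9*pi_s_4
  pi_s_4 = 1/9*pi_s_1 + 1/9*pi_s_2 + 1/9*pi_s_3 + 1/9*pi_s_4
with normalization: pi_s_1 + pi_s_2 + pi_s_3 + pi_s_4 = 1.

Using the first 3 balance equations plus normalization, the linear system A*pi = b is:
  [-2/3, 4/9, 4/9, 4/9] . pi = 0
  [1/3, -8/9, 1/3, 1/3] . pi = 0
  [2/9, 1/3, -8/9, 1/9] . pi = 0
  [1, 1, 1, 1] . pi = 1

Solving yields:
  pi_s_1 = 2/5
  pi_s_2 = 3/11
  pi_s_3 = 107/495
  pi_s_4 = 1/9

Verification (pi * P):
  2/5*1/3 + 3/11*4/9 + 107/495*4/9 + 1/9*4/9 = 2/5 = pi_s_1  (ok)
  2/5*1/3 + 3/11*1/9 + 107/495*1/3 + 1/9*1/3 = 3/11 = pi_s_2  (ok)
  2/5*2/9 + 3/11*1/3 + 107/495*1/9 + 1/9*1/9 = 107/495 = pi_s_3  (ok)
  2/5*1/9 + 3/11*1/9 + 107/495*1/9 + 1/9*1/9 = 1/9 = pi_s_4  (ok)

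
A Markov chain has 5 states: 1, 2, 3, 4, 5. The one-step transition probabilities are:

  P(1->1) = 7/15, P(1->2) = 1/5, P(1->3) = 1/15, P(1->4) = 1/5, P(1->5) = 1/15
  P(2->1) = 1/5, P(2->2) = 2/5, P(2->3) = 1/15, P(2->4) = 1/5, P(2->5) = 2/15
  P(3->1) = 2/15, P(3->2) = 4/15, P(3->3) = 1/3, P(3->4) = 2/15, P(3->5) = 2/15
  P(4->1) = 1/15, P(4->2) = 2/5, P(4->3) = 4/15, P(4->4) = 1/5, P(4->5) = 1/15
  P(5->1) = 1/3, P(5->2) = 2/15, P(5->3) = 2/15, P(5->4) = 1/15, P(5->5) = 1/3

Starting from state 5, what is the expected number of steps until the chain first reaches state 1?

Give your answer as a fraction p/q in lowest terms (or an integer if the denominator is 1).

Let h_i = expected steps to first reach 1 from state i.
Boundary: h_1 = 0.
First-step equations for the other states:
  h_2 = 1 + 1/5*h_1 + 2/5*h_2 + 1/15*h_3 + 1/5*h_4 + 2/15*h_5
  h_3 = 1 + 2/15*h_1 + 4/15*h_2 + 1/3*h_3 + 2/15*h_4 + 2/15*h_5
  h_4 = 1 + 1/15*h_1 + 2/5*h_2 + 4/15*h_3 + 1/5*h_4 + 1/15*h_5
  h_5 = 1 + 1/3*h_1 + 2/15*h_2 + 2/15*h_3 + 1/15*h_4 + 1/3*h_5

Substituting h_1 = 0 and rearranging gives the linear system (I - Q) h = 1:
  [3/5, -1/15, -1/5, -2/15] . (h_2, h_3, h_4, h_5) = 1
  [-4/15, 2/3, -2/15, -2/15] . (h_2, h_3, h_4, h_5) = 1
  [-2/5, -4/15, 4/5, -1/15] . (h_2, h_3, h_4, h_5) = 1
  [-2/15, -2/15, -1/15, 2/3] . (h_2, h_3, h_4, h_5) = 1

Solving yields:
  h_2 = 1993/374
  h_3 = 195/34
  h_4 = 1157/187
  h_5 = 810/187

Starting state is 5, so the expected hitting time is h_5 = 810/187.

Answer: 810/187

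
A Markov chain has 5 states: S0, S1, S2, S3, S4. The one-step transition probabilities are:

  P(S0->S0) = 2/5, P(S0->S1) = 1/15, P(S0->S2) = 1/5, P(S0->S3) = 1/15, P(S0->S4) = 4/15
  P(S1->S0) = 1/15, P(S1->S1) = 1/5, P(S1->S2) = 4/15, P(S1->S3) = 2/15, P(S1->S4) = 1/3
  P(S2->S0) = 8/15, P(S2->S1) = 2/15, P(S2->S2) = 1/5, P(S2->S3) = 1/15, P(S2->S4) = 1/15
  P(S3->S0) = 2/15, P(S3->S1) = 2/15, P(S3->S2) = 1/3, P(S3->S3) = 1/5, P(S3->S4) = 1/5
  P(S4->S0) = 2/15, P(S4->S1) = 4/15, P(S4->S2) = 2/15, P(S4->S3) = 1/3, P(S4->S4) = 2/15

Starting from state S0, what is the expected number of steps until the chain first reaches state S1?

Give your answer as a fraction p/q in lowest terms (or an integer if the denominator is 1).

Let h_i = expected steps to first reach S1 from state i.
Boundary: h_S1 = 0.
First-step equations for the other states:
  h_S0 = 1 + 2/5*h_S0 + 1/15*h_S1 + 1/5*h_S2 + 1/15*h_S3 + 4/15*h_S4
  h_S2 = 1 + 8/15*h_S0 + 2/15*h_S1 + 1/5*h_S2 + 1/15*h_S3 + 1/15*h_S4
  h_S3 = 1 + 2/15*h_S0 + 2/15*h_S1 + 1/3*h_S2 + 1/5*h_S3 + 1/5*h_S4
  h_S4 = 1 + 2/15*h_S0 + 4/15*h_S1 + 2/15*h_S2 + 1/3*h_S3 + 2/15*h_S4

Substituting h_S1 = 0 and rearranging gives the linear system (I - Q) h = 1:
  [3/5, -1/5, -1/15, -4/15] . (h_S0, h_S2, h_S3, h_S4) = 1
  [-8/15, 4/5, -1/15, -1/15] . (h_S0, h_S2, h_S3, h_S4) = 1
  [-2/15, -1/3, 4/5, -1/5] . (h_S0, h_S2, h_S3, h_S4) = 1
  [-2/15, -2/15, -1/3, 13/15] . (h_S0, h_S2, h_S3, h_S4) = 1

Solving yields:
  h_S0 = 525/67
  h_S2 = 510/67
  h_S3 = 490/67
  h_S4 = 425/67

Starting state is S0, so the expected hitting time is h_S0 = 525/67.

Answer: 525/67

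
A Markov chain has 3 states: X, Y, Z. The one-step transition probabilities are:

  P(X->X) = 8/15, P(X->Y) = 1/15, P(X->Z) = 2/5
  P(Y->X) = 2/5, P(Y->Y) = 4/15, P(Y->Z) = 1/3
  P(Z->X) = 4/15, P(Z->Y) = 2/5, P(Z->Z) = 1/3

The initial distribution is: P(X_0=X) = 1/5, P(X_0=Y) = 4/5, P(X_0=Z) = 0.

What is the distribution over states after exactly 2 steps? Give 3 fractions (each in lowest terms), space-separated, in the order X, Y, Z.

Answer: 154/375 256/1125 407/1125

Derivation:
Propagating the distribution step by step (d_{t+1} = d_t * P):
d_0 = (X=1/5, Y=4/5, Z=0)
  d_1[X] = 1/5*8/15 + 4/5*2/5 + 0*4/15 = 32/75
  d_1[Y] = 1/5*1/15 + 4/5*4/15 + 0*2/5 = 17/75
  d_1[Z] = 1/5*2/5 + 4/5*1/3 + 0*1/3 = 26/75
d_1 = (X=32/75, Y=17/75, Z=26/75)
  d_2[X] = 32/75*8/15 + 17/75*2/5 + 26/75*4/15 = 154/375
  d_2[Y] = 32/75*1/15 + 17/75*4/15 + 26/75*2/5 = 256/1125
  d_2[Z] = 32/75*2/5 + 17/75*1/3 + 26/75*1/3 = 407/1125
d_2 = (X=154/375, Y=256/1125, Z=407/1125)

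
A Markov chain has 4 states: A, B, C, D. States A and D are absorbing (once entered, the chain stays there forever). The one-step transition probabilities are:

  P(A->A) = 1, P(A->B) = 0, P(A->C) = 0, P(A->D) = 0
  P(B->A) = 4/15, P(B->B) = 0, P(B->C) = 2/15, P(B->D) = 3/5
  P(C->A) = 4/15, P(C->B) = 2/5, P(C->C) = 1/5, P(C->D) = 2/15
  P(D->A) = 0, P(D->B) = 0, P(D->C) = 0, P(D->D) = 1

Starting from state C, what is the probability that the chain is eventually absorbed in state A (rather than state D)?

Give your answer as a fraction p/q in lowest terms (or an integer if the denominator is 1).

Answer: 1/2

Derivation:
Let a_i = P(absorbed in A | start in state i).
Boundary conditions: a_A = 1, a_D = 0.
For each transient state i, a_i = sum_j P(i->j) * a_j:
  a_B = 4/15*a_A + 0*a_B + 2/15*a_C + 3/5*a_D
  a_C = 4/15*a_A + 2/5*a_B + 1/5*a_C + 2/15*a_D

Substituting a_A = 1 and a_D = 0, rearrange to (I - Q) a = r where r[i] = P(i -> A):
  [1, -2/15] . (a_B, a_C) = 4/15
  [-2/5, 4/5] . (a_B, a_C) = 4/15

Solving yields:
  a_B = 1/3
  a_C = 1/2

Starting state is C, so the absorption probability is a_C = 1/2.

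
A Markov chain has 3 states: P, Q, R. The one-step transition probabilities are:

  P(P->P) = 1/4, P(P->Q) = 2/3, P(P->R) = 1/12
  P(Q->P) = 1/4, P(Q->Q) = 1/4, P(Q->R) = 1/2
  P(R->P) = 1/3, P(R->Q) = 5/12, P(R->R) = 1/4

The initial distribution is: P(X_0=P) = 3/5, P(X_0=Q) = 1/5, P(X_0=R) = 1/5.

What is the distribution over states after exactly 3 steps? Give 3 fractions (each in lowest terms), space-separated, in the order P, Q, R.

Answer: 601/2160 451/1080 73/240

Derivation:
Propagating the distribution step by step (d_{t+1} = d_t * P):
d_0 = (P=3/5, Q=1/5, R=1/5)
  d_1[P] = 3/5*1/4 + 1/5*1/4 + 1/5*1/3 = 4/15
  d_1[Q] = 3/5*2/3 + 1/5*1/4 + 1/5*5/12 = 8/15
  d_1[R] = 3/5*1/12 + 1/5*1/2 + 1/5*1/4 = 1/5
d_1 = (P=4/15, Q=8/15, R=1/5)
  d_2[P] = 4/15*1/4 + 8/15*1/4 + 1/5*1/3 = 4/15
  d_2[Q] = 4/15*2/3 + 8/15*1/4 + 1/5*5/12 = 71/180
  d_2[R] = 4/15*1/12 + 8/15*1/2 + 1/5*1/4 = 61/180
d_2 = (P=4/15, Q=71/180, R=61/180)
  d_3[P] = 4/15*1/4 + 71/180*1/4 + 61/180*1/3 = 601/2160
  d_3[Q] = 4/15*2/3 + 71/180*1/4 + 61/180*5/12 = 451/1080
  d_3[R] = 4/15*1/12 + 71/180*1/2 + 61/180*1/4 = 73/240
d_3 = (P=601/2160, Q=451/1080, R=73/240)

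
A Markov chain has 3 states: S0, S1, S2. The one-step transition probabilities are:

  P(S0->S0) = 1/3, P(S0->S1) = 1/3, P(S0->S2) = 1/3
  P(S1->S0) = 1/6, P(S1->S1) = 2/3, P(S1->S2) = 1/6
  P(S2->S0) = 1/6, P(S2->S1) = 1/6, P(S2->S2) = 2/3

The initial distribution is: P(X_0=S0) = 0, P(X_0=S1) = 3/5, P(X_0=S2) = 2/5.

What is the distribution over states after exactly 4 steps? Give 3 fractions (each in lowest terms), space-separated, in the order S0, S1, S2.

Answer: 259/1296 2633/6480 319/810

Derivation:
Propagating the distribution step by step (d_{t+1} = d_t * P):
d_0 = (S0=0, S1=3/5, S2=2/5)
  d_1[S0] = 0*1/3 + 3/5*1/6 + 2/5*1/6 = 1/6
  d_1[S1] = 0*1/3 + 3/5*2/3 + 2/5*1/6 = 7/15
  d_1[S2] = 0*1/3 + 3/5*1/6 + 2/5*2/3 = 11/30
d_1 = (S0=1/6, S1=7/15, S2=11/30)
  d_2[S0] = 1/6*1/3 + 7/15*1/6 + 11/30*1/6 = 7/36
  d_2[S1] = 1/6*1/3 + 7/15*2/3 + 11/30*1/6 = 77/180
  d_2[S2] = 1/6*1/3 + 7/15*1/6 + 11/30*2/3 = 17/45
d_2 = (S0=7/36, S1=77/180, S2=17/45)
  d_3[S0] = 7/36*1/3 + 77/180*1/6 + 17/45*1/6 = 43/216
  d_3[S1] = 7/36*1/3 + 77/180*2/3 + 17/45*1/6 = 223/540
  d_3[S2] = 7/36*1/3 + 77/180*1/6 + 17/45*2/3 = 419/1080
d_3 = (S0=43/216, S1=223/540, S2=419/1080)
  d_4[S0] = 43/216*1/3 + 223/540*1/6 + 419/1080*1/6 = 259/1296
  d_4[S1] = 43/216*1/3 + 223/540*2/3 + 419/1080*1/6 = 2633/6480
  d_4[S2] = 43/216*1/3 + 223/540*1/6 + 419/1080*2/3 = 319/810
d_4 = (S0=259/1296, S1=2633/6480, S2=319/810)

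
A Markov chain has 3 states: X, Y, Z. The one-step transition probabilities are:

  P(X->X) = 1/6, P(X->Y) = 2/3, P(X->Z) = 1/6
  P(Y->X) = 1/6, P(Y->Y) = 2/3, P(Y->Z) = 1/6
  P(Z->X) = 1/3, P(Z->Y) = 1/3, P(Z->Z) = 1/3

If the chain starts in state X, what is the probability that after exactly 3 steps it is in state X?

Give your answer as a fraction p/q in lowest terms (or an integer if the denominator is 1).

Answer: 43/216

Derivation:
Computing P^3 by repeated multiplication:
P^1 =
  X: [1/6, 2/3, 1/6]
  Y: [1/6, 2/3, 1/6]
  Z: [1/3, 1/3, 1/3]
P^2 =
  X: [7/36, 11/18, 7/36]
  Y: [7/36, 11/18, 7/36]
  Z: [2/9, 5/9, 2/9]
P^3 =
  X: [43/216, 65/108, 43/216]
  Y: [43/216, 65/108, 43/216]
  Z: [11/54, 16/27, 11/54]

(P^3)[X -> X] = 43/216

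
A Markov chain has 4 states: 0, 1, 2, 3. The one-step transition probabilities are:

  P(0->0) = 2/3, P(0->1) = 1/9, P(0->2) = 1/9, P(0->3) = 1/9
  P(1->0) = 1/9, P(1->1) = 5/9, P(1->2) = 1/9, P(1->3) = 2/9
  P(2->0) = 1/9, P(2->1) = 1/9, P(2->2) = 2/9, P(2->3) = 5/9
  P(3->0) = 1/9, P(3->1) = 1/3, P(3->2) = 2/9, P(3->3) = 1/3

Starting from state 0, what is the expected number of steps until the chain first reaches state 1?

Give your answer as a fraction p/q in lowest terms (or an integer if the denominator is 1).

Let h_i = expected steps to first reach 1 from state i.
Boundary: h_1 = 0.
First-step equations for the other states:
  h_0 = 1 + 2/3*h_0 + 1/9*h_1 + 1/9*h_2 + 1/9*h_3
  h_2 = 1 + 1/9*h_0 + 1/9*h_1 + 2/9*h_2 + 5/9*h_3
  h_3 = 1 + 1/9*h_0 + 1/3*h_1 + 2/9*h_2 + 1/3*h_3

Substituting h_1 = 0 and rearranging gives the linear system (I - Q) h = 1:
  [1/3, -1/9, -1/9] . (h_0, h_2, h_3) = 1
  [-1/9, 7/9, -5/9] . (h_0, h_2, h_3) = 1
  [-1/9, -2/9, 2/3] . (h_0, h_2, h_3) = 1

Solving yields:
  h_0 = 117/19
  h_2 = 99/19
  h_3 = 81/19

Starting state is 0, so the expected hitting time is h_0 = 117/19.

Answer: 117/19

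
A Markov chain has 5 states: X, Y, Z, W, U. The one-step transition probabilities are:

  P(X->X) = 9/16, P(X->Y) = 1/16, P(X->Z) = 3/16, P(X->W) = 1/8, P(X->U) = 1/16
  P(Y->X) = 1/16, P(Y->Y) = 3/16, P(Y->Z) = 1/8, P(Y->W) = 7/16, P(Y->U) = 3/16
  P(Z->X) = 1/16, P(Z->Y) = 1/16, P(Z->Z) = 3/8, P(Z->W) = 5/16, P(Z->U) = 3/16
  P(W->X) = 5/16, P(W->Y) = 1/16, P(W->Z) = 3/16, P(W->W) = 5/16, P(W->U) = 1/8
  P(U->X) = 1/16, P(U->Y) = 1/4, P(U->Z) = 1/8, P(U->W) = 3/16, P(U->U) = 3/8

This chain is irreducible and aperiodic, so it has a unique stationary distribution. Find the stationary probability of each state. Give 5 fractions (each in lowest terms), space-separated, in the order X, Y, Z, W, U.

The stationary distribution satisfies pi = pi * P, i.e.:
  pi_X = 9/16*pi_X + 1/16*pi_Y + 1/16*pi_Z + 5/16*pi_W + 1/16*pi_U
  pi_Y = 1/16*pi_X + 3/16*pi_Y + 1/16*pi_Z + 1/16*pi_W + 1/4*pi_U
  pi_Z = 3/16*pi_X + 1/8*pi_Y + 3/8*pi_Z + 3/16*pi_W + 1/8*pi_U
  pi_W = 1/8*pi_X + 7/16*pi_Y + 5/16*pi_Z + 5/16*pi_W + 3/16*pi_U
  pi_U = 1/16*pi_X + 3/16*pi_Y + 3/16*pi_Z + 1/8*pi_W + 3/8*pi_U
with normalization: pi_X + pi_Y + pi_Z + pi_W + pi_U = 1.

Using the first 4 balance equations plus normalization, the linear system A*pi = b is:
  [-7/16, 1/16, 1/16, 5/16, 1/16] . pi = 0
  [1/16, -13/16, 1/16, 1/16, 1/4] . pi = 0
  [3/16, 1/8, -5/8, 3/16, 1/8] . pi = 0
  [1/8, 7/16, 5/16, -11/16, 3/16] . pi = 0
  [1, 1, 1, 1, 1] . pi = 1

Solving yields:
  pi_X = 3185/12564
  pi_Y = 907/8376
  pi_Z = 5257/25128
  pi_W = 3229/12564
  pi_U = 2161/12564

Verification (pi * P):
  3185/12564*9/16 + 907/8376*1/16 + 5257/25128*1/16 + 3229/12564*5/16 + 2161/12564*1/16 = 3185/12564 = pi_X  (ok)
  3185/12564*1/16 + 907/8376*3/16 + 5257/25128*1/16 + 3229/12564*1/16 + 2161/12564*1/4 = 907/8376 = pi_Y  (ok)
  3185/12564*3/16 + 907/8376*1/8 + 5257/25128*3/8 + 3229/12564*3/16 + 2161/12564*1/8 = 5257/25128 = pi_Z  (ok)
  3185/12564*1/8 + 907/8376*7/16 + 5257/25128*5/16 + 3229/12564*5/16 + 2161/12564*3/16 = 3229/12564 = pi_W  (ok)
  3185/12564*1/16 + 907/8376*3/16 + 5257/25128*3/16 + 3229/12564*1/8 + 2161/12564*3/8 = 2161/12564 = pi_U  (ok)

Answer: 3185/12564 907/8376 5257/25128 3229/12564 2161/12564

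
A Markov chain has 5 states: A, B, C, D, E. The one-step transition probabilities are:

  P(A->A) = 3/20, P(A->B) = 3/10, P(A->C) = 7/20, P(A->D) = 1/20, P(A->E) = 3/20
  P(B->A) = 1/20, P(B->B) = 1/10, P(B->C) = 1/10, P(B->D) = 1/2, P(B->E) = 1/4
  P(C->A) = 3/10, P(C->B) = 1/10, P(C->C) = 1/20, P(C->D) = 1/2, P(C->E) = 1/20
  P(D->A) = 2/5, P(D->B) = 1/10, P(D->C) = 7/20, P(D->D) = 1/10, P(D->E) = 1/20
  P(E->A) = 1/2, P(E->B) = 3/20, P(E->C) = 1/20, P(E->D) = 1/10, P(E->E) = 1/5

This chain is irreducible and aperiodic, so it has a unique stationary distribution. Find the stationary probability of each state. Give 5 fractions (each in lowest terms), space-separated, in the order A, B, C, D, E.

Answer: 2177/8102 2595/16204 6769/32408 7589/32408 519/4051

Derivation:
The stationary distribution satisfies pi = pi * P, i.e.:
  pi_A = 3/20*pi_A + 1/20*pi_B + 3/10*pi_C + 2/5*pi_D + 1/2*pi_E
  pi_B = 3/10*pi_A + 1/10*pi_B + 1/10*pi_C + 1/10*pi_D + 3/20*pi_E
  pi_C = 7/20*pi_A + 1/10*pi_B + 1/20*pi_C + 7/20*pi_D + 1/20*pi_E
  pi_D = 1/20*pi_A + 1/2*pi_B + 1/2*pi_C + 1/10*pi_D + 1/10*pi_E
  pi_E = 3/20*pi_A + 1/4*pi_B + 1/20*pi_C + 1/20*pi_D + 1/5*pi_E
with normalization: pi_A + pi_B + pi_C + pi_D + pi_E = 1.

Using the first 4 balance equations plus normalization, the linear system A*pi = b is:
  [-17/20, 1/20, 3/10, 2/5, 1/2] . pi = 0
  [3/10, -9/10, 1/10, 1/10, 3/20] . pi = 0
  [7/20, 1/10, -19/20, 7/20, 1/20] . pi = 0
  [1/20, 1/2, 1/2, -9/10, 1/10] . pi = 0
  [1, 1, 1, 1, 1] . pi = 1

Solving yields:
  pi_A = 2177/8102
  pi_B = 2595/16204
  pi_C = 6769/32408
  pi_D = 7589/32408
  pi_E = 519/4051

Verification (pi * P):
  2177/8102*3/20 + 2595/16204*1/20 + 6769/32408*3/10 + 7589/32408*2/5 + 519/4051*1/2 = 2177/8102 = pi_A  (ok)
  2177/8102*3/10 + 2595/16204*1/10 + 6769/32408*1/10 + 7589/32408*1/10 + 519/4051*3/20 = 2595/16204 = pi_B  (ok)
  2177/8102*7/20 + 2595/16204*1/10 + 6769/32408*1/20 + 7589/32408*7/20 + 519/4051*1/20 = 6769/32408 = pi_C  (ok)
  2177/8102*1/20 + 2595/16204*1/2 + 6769/32408*1/2 + 7589/32408*1/10 + 519/4051*1/10 = 7589/32408 = pi_D  (ok)
  2177/8102*3/20 + 2595/16204*1/4 + 6769/32408*1/20 + 7589/32408*1/20 + 519/4051*1/5 = 519/4051 = pi_E  (ok)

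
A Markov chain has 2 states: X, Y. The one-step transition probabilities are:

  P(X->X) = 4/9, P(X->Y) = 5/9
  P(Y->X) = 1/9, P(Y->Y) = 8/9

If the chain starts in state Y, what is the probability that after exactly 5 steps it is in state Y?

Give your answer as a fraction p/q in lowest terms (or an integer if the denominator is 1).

Computing P^5 by repeated multiplication:
P^1 =
  X: [4/9, 5/9]
  Y: [1/9, 8/9]
P^2 =
  X: [7/27, 20/27]
  Y: [4/27, 23/27]
P^3 =
  X: [16/81, 65/81]
  Y: [13/81, 68/81]
P^4 =
  X: [43/243, 200/243]
  Y: [40/243, 203/243]
P^5 =
  X: [124/729, 605/729]
  Y: [121/729, 608/729]

(P^5)[Y -> Y] = 608/729

Answer: 608/729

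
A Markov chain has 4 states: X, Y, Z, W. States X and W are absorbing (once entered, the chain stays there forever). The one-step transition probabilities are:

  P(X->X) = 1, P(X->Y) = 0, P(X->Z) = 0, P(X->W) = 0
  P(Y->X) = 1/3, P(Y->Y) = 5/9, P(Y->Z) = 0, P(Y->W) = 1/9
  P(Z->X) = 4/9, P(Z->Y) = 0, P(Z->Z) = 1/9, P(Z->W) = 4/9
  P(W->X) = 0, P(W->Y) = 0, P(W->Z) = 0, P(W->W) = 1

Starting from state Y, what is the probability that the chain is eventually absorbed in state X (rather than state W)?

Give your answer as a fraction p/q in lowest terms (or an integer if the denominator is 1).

Answer: 3/4

Derivation:
Let a_i = P(absorbed in X | start in state i).
Boundary conditions: a_X = 1, a_W = 0.
For each transient state i, a_i = sum_j P(i->j) * a_j:
  a_Y = 1/3*a_X + 5/9*a_Y + 0*a_Z + 1/9*a_W
  a_Z = 4/9*a_X + 0*a_Y + 1/9*a_Z + 4/9*a_W

Substituting a_X = 1 and a_W = 0, rearrange to (I - Q) a = r where r[i] = P(i -> X):
  [4/9, 0] . (a_Y, a_Z) = 1/3
  [0, 8/9] . (a_Y, a_Z) = 4/9

Solving yields:
  a_Y = 3/4
  a_Z = 1/2

Starting state is Y, so the absorption probability is a_Y = 3/4.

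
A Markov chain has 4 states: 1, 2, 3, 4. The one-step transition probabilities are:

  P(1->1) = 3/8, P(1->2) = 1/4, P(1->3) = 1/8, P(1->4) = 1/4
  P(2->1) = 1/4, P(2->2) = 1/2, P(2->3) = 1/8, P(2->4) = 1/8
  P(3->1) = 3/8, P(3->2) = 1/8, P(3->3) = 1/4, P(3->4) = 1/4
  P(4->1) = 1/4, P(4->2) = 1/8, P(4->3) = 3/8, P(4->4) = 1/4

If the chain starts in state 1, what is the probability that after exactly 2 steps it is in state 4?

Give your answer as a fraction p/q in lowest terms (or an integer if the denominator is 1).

Answer: 7/32

Derivation:
Computing P^2 by repeated multiplication:
P^1 =
  1: [3/8, 1/4, 1/8, 1/4]
  2: [1/4, 1/2, 1/8, 1/8]
  3: [3/8, 1/8, 1/4, 1/4]
  4: [1/4, 1/8, 3/8, 1/4]
P^2 =
  1: [5/16, 17/64, 13/64, 7/32]
  2: [19/64, 11/32, 11/64, 3/16]
  3: [21/64, 7/32, 7/32, 15/64]
  4: [21/64, 13/64, 15/64, 15/64]

(P^2)[1 -> 4] = 7/32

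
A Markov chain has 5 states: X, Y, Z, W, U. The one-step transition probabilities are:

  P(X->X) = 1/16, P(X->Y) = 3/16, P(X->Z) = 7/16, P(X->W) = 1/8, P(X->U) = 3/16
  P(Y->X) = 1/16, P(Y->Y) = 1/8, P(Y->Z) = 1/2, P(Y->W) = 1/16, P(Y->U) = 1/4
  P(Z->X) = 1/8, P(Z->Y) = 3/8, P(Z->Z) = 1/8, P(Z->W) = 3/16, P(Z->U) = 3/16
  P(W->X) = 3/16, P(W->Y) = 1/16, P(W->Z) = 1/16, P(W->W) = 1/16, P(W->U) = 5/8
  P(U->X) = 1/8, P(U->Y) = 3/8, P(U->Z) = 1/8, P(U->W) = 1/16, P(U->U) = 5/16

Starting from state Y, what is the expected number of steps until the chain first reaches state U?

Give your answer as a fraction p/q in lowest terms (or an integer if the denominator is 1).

Answer: 5839/1545

Derivation:
Let h_i = expected steps to first reach U from state i.
Boundary: h_U = 0.
First-step equations for the other states:
  h_X = 1 + 1/16*h_X + 3/16*h_Y + 7/16*h_Z + 1/8*h_W + 3/16*h_U
  h_Y = 1 + 1/16*h_X + 1/8*h_Y + 1/2*h_Z + 1/16*h_W + 1/4*h_U
  h_Z = 1 + 1/8*h_X + 3/8*h_Y + 1/8*h_Z + 3/16*h_W + 3/16*h_U
  h_W = 1 + 3/16*h_X + 1/16*h_Y + 1/16*h_Z + 1/16*h_W + 5/8*h_U

Substituting h_U = 0 and rearranging gives the linear system (I - Q) h = 1:
  [15/16, -3/16, -7/16, -1/8] . (h_X, h_Y, h_Z, h_W) = 1
  [-1/16, 7/8, -1/2, -1/16] . (h_X, h_Y, h_Z, h_W) = 1
  [-1/8, -3/8, 7/8, -3/16] . (h_X, h_Y, h_Z, h_W) = 1
  [-3/16, -1/16, -1/16, 15/16] . (h_X, h_Y, h_Z, h_W) = 1

Solving yields:
  h_X = 6062/1545
  h_Y = 5839/1545
  h_Z = 1183/309
  h_W = 3644/1545

Starting state is Y, so the expected hitting time is h_Y = 5839/1545.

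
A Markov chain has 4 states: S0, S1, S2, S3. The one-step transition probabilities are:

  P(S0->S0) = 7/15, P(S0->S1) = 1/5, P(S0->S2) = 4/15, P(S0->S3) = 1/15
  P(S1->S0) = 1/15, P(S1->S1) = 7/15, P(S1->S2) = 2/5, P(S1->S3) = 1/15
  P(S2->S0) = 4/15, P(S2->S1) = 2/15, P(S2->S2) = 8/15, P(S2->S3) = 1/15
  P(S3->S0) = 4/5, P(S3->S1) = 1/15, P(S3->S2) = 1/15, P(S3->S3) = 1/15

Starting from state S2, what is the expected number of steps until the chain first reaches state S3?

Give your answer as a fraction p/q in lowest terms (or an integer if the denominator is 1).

Let h_i = expected steps to first reach S3 from state i.
Boundary: h_S3 = 0.
First-step equations for the other states:
  h_S0 = 1 + 7/15*h_S0 + 1/5*h_S1 + 4/15*h_S2 + 1/15*h_S3
  h_S1 = 1 + 1/15*h_S0 + 7/15*h_S1 + 2/5*h_S2 + 1/15*h_S3
  h_S2 = 1 + 4/15*h_S0 + 2/15*h_S1 + 8/15*h_S2 + 1/15*h_S3

Substituting h_S3 = 0 and rearranging gives the linear system (I - Q) h = 1:
  [8/15, -1/5, -4/15] . (h_S0, h_S1, h_S2) = 1
  [-1/15, 8/15, -2/5] . (h_S0, h_S1, h_S2) = 1
  [-4/15, -2/15, 7/15] . (h_S0, h_S1, h_S2) = 1

Solving yields:
  h_S0 = 15
  h_S1 = 15
  h_S2 = 15

Starting state is S2, so the expected hitting time is h_S2 = 15.

Answer: 15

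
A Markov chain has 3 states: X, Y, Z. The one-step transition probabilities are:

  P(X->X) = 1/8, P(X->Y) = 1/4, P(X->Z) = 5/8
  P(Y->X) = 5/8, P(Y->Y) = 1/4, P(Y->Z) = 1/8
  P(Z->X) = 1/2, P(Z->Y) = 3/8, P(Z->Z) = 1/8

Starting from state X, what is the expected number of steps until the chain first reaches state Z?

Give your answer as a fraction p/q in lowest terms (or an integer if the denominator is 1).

Answer: 2

Derivation:
Let h_i = expected steps to first reach Z from state i.
Boundary: h_Z = 0.
First-step equations for the other states:
  h_X = 1 + 1/8*h_X + 1/4*h_Y + 5/8*h_Z
  h_Y = 1 + 5/8*h_X + 1/4*h_Y + 1/8*h_Z

Substituting h_Z = 0 and rearranging gives the linear system (I - Q) h = 1:
  [7/8, -1/4] . (h_X, h_Y) = 1
  [-5/8, 3/4] . (h_X, h_Y) = 1

Solving yields:
  h_X = 2
  h_Y = 3

Starting state is X, so the expected hitting time is h_X = 2.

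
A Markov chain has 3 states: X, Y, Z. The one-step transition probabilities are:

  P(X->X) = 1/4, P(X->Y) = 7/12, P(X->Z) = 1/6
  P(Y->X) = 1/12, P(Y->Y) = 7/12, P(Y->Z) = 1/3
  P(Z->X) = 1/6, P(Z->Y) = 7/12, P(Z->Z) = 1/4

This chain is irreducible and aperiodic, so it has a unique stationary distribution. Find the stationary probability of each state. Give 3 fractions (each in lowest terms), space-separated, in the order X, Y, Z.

Answer: 17/132 7/12 19/66

Derivation:
The stationary distribution satisfies pi = pi * P, i.e.:
  pi_X = 1/4*pi_X + 1/12*pi_Y + 1/6*pi_Z
  pi_Y = 7/12*pi_X + 7/12*pi_Y + 7/12*pi_Z
  pi_Z = 1/6*pi_X + 1/3*pi_Y + 1/4*pi_Z
with normalization: pi_X + pi_Y + pi_Z = 1.

Using the first 2 balance equations plus normalization, the linear system A*pi = b is:
  [-3/4, 1/12, 1/6] . pi = 0
  [7/12, -5/12, 7/12] . pi = 0
  [1, 1, 1] . pi = 1

Solving yields:
  pi_X = 17/132
  pi_Y = 7/12
  pi_Z = 19/66

Verification (pi * P):
  17/132*1/4 + 7/12*1/12 + 19/66*1/6 = 17/132 = pi_X  (ok)
  17/132*7/12 + 7/12*7/12 + 19/66*7/12 = 7/12 = pi_Y  (ok)
  17/132*1/6 + 7/12*1/3 + 19/66*1/4 = 19/66 = pi_Z  (ok)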